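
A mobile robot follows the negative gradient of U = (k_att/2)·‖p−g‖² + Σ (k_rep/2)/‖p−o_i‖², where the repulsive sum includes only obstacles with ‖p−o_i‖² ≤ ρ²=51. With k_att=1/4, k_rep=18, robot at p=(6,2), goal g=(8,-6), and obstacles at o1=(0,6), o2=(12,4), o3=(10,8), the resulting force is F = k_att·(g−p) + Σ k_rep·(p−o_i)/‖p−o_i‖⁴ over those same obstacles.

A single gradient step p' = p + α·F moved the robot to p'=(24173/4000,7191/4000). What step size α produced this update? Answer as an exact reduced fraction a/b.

α = 1/10

F_att = 1/4·(g−p) = 1/4·(2,-8) = (0.5000,-2.0000)
o1: d²=52 > ρ²=51 → inactive
o2: d²=40 ≤ ρ²=51; F_rep = 18·(-6,-2)/40² = (-0.0675,-0.0225)
o3: d²=52 > ρ²=51 → inactive
F = F_att + ΣF_rep = (0.4325,-2.0225)
Δp = p'−p = (0.0432,-0.2023); α = Δx/Fx = (173/4000) / (173/400) = 1/10
check: Δy/Fy = (-809/4000) / (-809/400) = 1/10 ✓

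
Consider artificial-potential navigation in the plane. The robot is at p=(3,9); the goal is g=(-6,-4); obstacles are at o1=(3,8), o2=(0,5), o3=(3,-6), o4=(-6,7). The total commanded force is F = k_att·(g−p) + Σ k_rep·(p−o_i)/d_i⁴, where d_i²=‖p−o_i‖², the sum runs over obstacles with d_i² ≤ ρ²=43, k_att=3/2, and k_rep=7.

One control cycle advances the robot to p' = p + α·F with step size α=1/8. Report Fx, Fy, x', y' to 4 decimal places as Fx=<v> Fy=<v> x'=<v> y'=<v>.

Fx=-13.4664 Fy=-12.4552 x'=1.3167 y'=7.4431

F_att = 3/2·(g−p) = 3/2·(-9,-13) = (-13.5000,-19.5000)
o1: d²=1 ≤ ρ²=43; F_rep = 7·(0,1)/1² = (0.0000,7.0000)
o2: d²=25 ≤ ρ²=43; F_rep = 7·(3,4)/25² = (0.0336,0.0448)
o3: d²=225 > ρ²=43 → inactive
o4: d²=85 > ρ²=43 → inactive
F = F_att + ΣF_rep = (-13.4664,-12.4552)
p' = p + 1/8·F = (1.3167,7.4431)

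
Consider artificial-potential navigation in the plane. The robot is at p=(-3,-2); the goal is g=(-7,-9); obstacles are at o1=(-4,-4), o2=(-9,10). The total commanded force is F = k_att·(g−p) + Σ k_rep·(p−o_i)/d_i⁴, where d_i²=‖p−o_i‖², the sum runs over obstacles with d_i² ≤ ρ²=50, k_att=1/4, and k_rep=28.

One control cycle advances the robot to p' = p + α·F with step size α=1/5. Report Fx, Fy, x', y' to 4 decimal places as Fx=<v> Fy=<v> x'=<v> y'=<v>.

F_att = 1/4·(g−p) = 1/4·(-4,-7) = (-1.0000,-1.7500)
o1: d²=5 ≤ ρ²=50; F_rep = 28·(1,2)/5² = (1.1200,2.2400)
o2: d²=180 > ρ²=50 → inactive
F = F_att + ΣF_rep = (0.1200,0.4900)
p' = p + 1/5·F = (-2.9760,-1.9020)

Fx=0.1200 Fy=0.4900 x'=-2.9760 y'=-1.9020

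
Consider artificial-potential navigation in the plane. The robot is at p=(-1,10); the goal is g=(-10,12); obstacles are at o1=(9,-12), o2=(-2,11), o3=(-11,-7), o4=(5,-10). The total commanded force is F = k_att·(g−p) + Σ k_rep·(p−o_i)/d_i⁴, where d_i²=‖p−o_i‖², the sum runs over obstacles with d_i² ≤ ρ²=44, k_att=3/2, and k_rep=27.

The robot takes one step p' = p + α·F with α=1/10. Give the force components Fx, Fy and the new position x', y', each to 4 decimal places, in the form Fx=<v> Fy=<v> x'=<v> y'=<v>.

Fx=-6.7500 Fy=-3.7500 x'=-1.6750 y'=9.6250

F_att = 3/2·(g−p) = 3/2·(-9,2) = (-13.5000,3.0000)
o1: d²=584 > ρ²=44 → inactive
o2: d²=2 ≤ ρ²=44; F_rep = 27·(1,-1)/2² = (6.7500,-6.7500)
o3: d²=389 > ρ²=44 → inactive
o4: d²=436 > ρ²=44 → inactive
F = F_att + ΣF_rep = (-6.7500,-3.7500)
p' = p + 1/10·F = (-1.6750,9.6250)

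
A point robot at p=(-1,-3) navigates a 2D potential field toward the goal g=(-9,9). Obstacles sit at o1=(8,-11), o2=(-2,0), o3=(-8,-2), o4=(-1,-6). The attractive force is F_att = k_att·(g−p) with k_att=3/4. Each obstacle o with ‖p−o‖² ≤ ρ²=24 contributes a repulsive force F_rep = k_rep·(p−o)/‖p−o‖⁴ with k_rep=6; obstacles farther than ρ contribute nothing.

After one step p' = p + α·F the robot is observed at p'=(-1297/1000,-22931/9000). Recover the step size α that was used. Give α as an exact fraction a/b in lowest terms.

α = 1/20

F_att = 3/4·(g−p) = 3/4·(-8,12) = (-6.0000,9.0000)
o1: d²=145 > ρ²=24 → inactive
o2: d²=10 ≤ ρ²=24; F_rep = 6·(1,-3)/10² = (0.0600,-0.1800)
o3: d²=50 > ρ²=24 → inactive
o4: d²=9 ≤ ρ²=24; F_rep = 6·(0,3)/9² = (0.0000,0.2222)
F = F_att + ΣF_rep = (-5.9400,9.0422)
Δp = p'−p = (-0.2970,0.4521); α = Δx/Fx = (-297/1000) / (-297/50) = 1/20
check: Δy/Fy = (4069/9000) / (4069/450) = 1/20 ✓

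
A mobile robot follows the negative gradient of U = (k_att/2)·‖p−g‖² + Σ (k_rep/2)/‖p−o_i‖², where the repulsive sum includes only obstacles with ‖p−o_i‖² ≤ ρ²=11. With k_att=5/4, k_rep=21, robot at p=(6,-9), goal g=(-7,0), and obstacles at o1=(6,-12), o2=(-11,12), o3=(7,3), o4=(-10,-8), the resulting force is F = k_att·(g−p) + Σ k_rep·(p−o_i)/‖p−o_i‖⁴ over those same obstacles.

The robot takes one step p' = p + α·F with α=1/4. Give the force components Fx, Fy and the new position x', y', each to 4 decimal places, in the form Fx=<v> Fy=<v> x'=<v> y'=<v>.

Fx=-16.2500 Fy=12.0278 x'=1.9375 y'=-5.9931

F_att = 5/4·(g−p) = 5/4·(-13,9) = (-16.2500,11.2500)
o1: d²=9 ≤ ρ²=11; F_rep = 21·(0,3)/9² = (0.0000,0.7778)
o2: d²=730 > ρ²=11 → inactive
o3: d²=145 > ρ²=11 → inactive
o4: d²=257 > ρ²=11 → inactive
F = F_att + ΣF_rep = (-16.2500,12.0278)
p' = p + 1/4·F = (1.9375,-5.9931)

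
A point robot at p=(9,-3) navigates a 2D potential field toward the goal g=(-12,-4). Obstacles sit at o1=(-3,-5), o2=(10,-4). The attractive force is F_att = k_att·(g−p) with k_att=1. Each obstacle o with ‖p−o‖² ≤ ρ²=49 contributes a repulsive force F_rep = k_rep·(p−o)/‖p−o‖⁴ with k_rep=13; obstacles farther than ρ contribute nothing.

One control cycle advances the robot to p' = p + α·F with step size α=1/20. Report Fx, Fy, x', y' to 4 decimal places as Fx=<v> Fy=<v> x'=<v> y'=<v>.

F_att = 1·(g−p) = 1·(-21,-1) = (-21.0000,-1.0000)
o1: d²=148 > ρ²=49 → inactive
o2: d²=2 ≤ ρ²=49; F_rep = 13·(-1,1)/2² = (-3.2500,3.2500)
F = F_att + ΣF_rep = (-24.2500,2.2500)
p' = p + 1/20·F = (7.7875,-2.8875)

Fx=-24.2500 Fy=2.2500 x'=7.7875 y'=-2.8875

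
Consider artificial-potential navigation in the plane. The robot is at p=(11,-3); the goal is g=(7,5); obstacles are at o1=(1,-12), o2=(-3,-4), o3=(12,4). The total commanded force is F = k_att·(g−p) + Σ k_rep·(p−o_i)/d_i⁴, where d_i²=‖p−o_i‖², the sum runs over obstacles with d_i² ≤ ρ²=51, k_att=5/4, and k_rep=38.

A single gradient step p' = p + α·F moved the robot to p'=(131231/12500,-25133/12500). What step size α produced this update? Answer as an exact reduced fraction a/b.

F_att = 5/4·(g−p) = 5/4·(-4,8) = (-5.0000,10.0000)
o1: d²=181 > ρ²=51 → inactive
o2: d²=197 > ρ²=51 → inactive
o3: d²=50 ≤ ρ²=51; F_rep = 38·(-1,-7)/50² = (-0.0152,-0.1064)
F = F_att + ΣF_rep = (-5.0152,9.8936)
Δp = p'−p = (-0.5015,0.9894); α = Δx/Fx = (-6269/12500) / (-6269/1250) = 1/10
check: Δy/Fy = (12367/12500) / (12367/1250) = 1/10 ✓

α = 1/10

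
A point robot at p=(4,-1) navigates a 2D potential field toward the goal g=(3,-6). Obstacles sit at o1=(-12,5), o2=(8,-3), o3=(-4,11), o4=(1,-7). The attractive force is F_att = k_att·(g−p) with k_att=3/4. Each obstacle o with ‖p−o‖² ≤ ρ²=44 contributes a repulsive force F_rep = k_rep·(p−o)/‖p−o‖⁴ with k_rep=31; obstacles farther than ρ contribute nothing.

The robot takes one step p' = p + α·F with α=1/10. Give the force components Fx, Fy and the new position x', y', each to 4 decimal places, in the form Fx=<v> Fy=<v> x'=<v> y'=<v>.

F_att = 3/4·(g−p) = 3/4·(-1,-5) = (-0.7500,-3.7500)
o1: d²=292 > ρ²=44 → inactive
o2: d²=20 ≤ ρ²=44; F_rep = 31·(-4,2)/20² = (-0.3100,0.1550)
o3: d²=208 > ρ²=44 → inactive
o4: d²=45 > ρ²=44 → inactive
F = F_att + ΣF_rep = (-1.0600,-3.5950)
p' = p + 1/10·F = (3.8940,-1.3595)

Fx=-1.0600 Fy=-3.5950 x'=3.8940 y'=-1.3595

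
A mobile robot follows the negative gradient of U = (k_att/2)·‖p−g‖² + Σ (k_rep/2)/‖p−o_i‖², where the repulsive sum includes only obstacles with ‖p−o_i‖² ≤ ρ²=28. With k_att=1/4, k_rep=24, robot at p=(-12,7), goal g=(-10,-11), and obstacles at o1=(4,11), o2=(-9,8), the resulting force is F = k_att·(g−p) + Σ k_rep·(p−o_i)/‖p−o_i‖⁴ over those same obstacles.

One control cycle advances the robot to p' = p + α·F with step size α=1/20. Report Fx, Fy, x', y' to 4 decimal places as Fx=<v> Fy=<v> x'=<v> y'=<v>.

Fx=-0.2200 Fy=-4.7400 x'=-12.0110 y'=6.7630

F_att = 1/4·(g−p) = 1/4·(2,-18) = (0.5000,-4.5000)
o1: d²=272 > ρ²=28 → inactive
o2: d²=10 ≤ ρ²=28; F_rep = 24·(-3,-1)/10² = (-0.7200,-0.2400)
F = F_att + ΣF_rep = (-0.2200,-4.7400)
p' = p + 1/20·F = (-12.0110,6.7630)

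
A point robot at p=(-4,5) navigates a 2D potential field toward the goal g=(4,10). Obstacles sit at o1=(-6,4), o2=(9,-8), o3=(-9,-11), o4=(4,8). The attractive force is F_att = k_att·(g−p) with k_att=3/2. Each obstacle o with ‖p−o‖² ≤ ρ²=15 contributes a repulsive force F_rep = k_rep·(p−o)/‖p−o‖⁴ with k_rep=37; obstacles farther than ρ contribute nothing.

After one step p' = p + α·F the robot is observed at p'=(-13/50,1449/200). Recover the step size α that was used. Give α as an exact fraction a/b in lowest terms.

α = 1/4

F_att = 3/2·(g−p) = 3/2·(8,5) = (12.0000,7.5000)
o1: d²=5 ≤ ρ²=15; F_rep = 37·(2,1)/5² = (2.9600,1.4800)
o2: d²=338 > ρ²=15 → inactive
o3: d²=281 > ρ²=15 → inactive
o4: d²=73 > ρ²=15 → inactive
F = F_att + ΣF_rep = (14.9600,8.9800)
Δp = p'−p = (3.7400,2.2450); α = Δx/Fx = (187/50) / (374/25) = 1/4
check: Δy/Fy = (449/200) / (449/50) = 1/4 ✓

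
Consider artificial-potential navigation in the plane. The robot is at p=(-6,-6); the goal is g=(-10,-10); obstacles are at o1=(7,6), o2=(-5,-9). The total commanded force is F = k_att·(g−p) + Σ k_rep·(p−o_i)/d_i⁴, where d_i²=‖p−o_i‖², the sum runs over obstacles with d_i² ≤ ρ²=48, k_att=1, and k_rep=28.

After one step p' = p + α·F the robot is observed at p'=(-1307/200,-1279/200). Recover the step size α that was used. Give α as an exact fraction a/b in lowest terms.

α = 1/8

F_att = 1·(g−p) = 1·(-4,-4) = (-4.0000,-4.0000)
o1: d²=313 > ρ²=48 → inactive
o2: d²=10 ≤ ρ²=48; F_rep = 28·(-1,3)/10² = (-0.2800,0.8400)
F = F_att + ΣF_rep = (-4.2800,-3.1600)
Δp = p'−p = (-0.5350,-0.3950); α = Δx/Fx = (-107/200) / (-107/25) = 1/8
check: Δy/Fy = (-79/200) / (-79/25) = 1/8 ✓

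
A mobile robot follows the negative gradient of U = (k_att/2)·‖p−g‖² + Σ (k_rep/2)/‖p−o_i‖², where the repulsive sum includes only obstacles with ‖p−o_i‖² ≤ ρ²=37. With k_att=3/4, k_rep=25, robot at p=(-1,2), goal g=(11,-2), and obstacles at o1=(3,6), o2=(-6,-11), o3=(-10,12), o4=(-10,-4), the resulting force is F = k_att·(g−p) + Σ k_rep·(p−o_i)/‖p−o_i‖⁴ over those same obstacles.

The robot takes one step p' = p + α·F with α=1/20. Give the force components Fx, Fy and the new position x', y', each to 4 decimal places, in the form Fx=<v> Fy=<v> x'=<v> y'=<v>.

F_att = 3/4·(g−p) = 3/4·(12,-4) = (9.0000,-3.0000)
o1: d²=32 ≤ ρ²=37; F_rep = 25·(-4,-4)/32² = (-0.0977,-0.0977)
o2: d²=194 > ρ²=37 → inactive
o3: d²=181 > ρ²=37 → inactive
o4: d²=117 > ρ²=37 → inactive
F = F_att + ΣF_rep = (8.9023,-3.0977)
p' = p + 1/20·F = (-0.5549,1.8451)

Fx=8.9023 Fy=-3.0977 x'=-0.5549 y'=1.8451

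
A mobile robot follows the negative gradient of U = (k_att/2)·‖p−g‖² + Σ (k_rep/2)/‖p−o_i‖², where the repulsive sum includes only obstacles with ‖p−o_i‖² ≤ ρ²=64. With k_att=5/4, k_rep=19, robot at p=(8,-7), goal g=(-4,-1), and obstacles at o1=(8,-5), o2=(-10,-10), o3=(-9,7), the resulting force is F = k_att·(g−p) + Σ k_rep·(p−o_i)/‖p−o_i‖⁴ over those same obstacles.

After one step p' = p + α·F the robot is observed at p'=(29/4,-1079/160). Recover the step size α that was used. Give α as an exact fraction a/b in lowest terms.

α = 1/20

F_att = 5/4·(g−p) = 5/4·(-12,6) = (-15.0000,7.5000)
o1: d²=4 ≤ ρ²=64; F_rep = 19·(0,-2)/4² = (0.0000,-2.3750)
o2: d²=333 > ρ²=64 → inactive
o3: d²=485 > ρ²=64 → inactive
F = F_att + ΣF_rep = (-15.0000,5.1250)
Δp = p'−p = (-0.7500,0.2562); α = Δx/Fx = (-3/4) / (-15) = 1/20
check: Δy/Fy = (41/160) / (41/8) = 1/20 ✓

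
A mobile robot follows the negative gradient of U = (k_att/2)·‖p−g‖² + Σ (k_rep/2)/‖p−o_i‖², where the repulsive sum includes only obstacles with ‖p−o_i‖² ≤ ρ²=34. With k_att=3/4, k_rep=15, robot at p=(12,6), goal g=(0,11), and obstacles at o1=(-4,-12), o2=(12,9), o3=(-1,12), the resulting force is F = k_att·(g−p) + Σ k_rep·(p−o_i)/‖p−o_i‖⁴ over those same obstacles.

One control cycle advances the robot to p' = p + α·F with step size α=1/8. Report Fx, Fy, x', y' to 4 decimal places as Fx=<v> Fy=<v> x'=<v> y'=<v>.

F_att = 3/4·(g−p) = 3/4·(-12,5) = (-9.0000,3.7500)
o1: d²=580 > ρ²=34 → inactive
o2: d²=9 ≤ ρ²=34; F_rep = 15·(0,-3)/9² = (0.0000,-0.5556)
o3: d²=205 > ρ²=34 → inactive
F = F_att + ΣF_rep = (-9.0000,3.1944)
p' = p + 1/8·F = (10.8750,6.3993)

Fx=-9.0000 Fy=3.1944 x'=10.8750 y'=6.3993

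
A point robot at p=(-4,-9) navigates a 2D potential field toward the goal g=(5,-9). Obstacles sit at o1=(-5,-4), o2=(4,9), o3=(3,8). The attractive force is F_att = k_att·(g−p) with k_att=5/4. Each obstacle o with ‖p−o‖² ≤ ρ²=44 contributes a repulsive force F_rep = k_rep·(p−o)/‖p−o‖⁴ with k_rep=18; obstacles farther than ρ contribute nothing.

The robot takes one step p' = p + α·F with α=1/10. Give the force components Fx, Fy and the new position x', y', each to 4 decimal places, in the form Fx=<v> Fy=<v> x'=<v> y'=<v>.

F_att = 5/4·(g−p) = 5/4·(9,0) = (11.2500,0.0000)
o1: d²=26 ≤ ρ²=44; F_rep = 18·(1,-5)/26² = (0.0266,-0.1331)
o2: d²=388 > ρ²=44 → inactive
o3: d²=338 > ρ²=44 → inactive
F = F_att + ΣF_rep = (11.2766,-0.1331)
p' = p + 1/10·F = (-2.8723,-9.0133)

Fx=11.2766 Fy=-0.1331 x'=-2.8723 y'=-9.0133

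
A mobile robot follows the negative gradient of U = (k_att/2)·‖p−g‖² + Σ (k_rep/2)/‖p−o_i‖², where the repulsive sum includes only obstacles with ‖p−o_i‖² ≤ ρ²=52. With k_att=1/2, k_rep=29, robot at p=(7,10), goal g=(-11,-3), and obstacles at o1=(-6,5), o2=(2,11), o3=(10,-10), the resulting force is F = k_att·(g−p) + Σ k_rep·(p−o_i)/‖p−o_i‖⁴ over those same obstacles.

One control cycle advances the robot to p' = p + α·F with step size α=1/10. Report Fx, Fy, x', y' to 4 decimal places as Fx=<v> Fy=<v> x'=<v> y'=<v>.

F_att = 1/2·(g−p) = 1/2·(-18,-13) = (-9.0000,-6.5000)
o1: d²=194 > ρ²=52 → inactive
o2: d²=26 ≤ ρ²=52; F_rep = 29·(5,-1)/26² = (0.2145,-0.0429)
o3: d²=409 > ρ²=52 → inactive
F = F_att + ΣF_rep = (-8.7855,-6.5429)
p' = p + 1/10·F = (6.1214,9.3457)

Fx=-8.7855 Fy=-6.5429 x'=6.1214 y'=9.3457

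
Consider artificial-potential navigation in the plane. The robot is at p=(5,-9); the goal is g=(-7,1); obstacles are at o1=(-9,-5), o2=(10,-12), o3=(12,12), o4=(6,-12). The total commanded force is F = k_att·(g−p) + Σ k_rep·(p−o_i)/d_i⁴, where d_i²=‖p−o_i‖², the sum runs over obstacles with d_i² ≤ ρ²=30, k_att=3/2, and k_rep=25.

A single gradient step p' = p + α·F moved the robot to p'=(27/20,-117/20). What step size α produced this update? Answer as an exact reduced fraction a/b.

F_att = 3/2·(g−p) = 3/2·(-12,10) = (-18.0000,15.0000)
o1: d²=212 > ρ²=30 → inactive
o2: d²=34 > ρ²=30 → inactive
o3: d²=490 > ρ²=30 → inactive
o4: d²=10 ≤ ρ²=30; F_rep = 25·(-1,3)/10² = (-0.2500,0.7500)
F = F_att + ΣF_rep = (-18.2500,15.7500)
Δp = p'−p = (-3.6500,3.1500); α = Δx/Fx = (-73/20) / (-73/4) = 1/5
check: Δy/Fy = (63/20) / (63/4) = 1/5 ✓

α = 1/5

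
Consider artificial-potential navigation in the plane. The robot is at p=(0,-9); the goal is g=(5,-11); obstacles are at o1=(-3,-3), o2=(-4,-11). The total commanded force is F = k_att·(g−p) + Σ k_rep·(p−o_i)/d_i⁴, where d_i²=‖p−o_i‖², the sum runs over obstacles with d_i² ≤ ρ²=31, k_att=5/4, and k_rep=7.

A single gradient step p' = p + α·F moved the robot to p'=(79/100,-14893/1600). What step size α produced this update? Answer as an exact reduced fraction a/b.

α = 1/8

F_att = 5/4·(g−p) = 5/4·(5,-2) = (6.2500,-2.5000)
o1: d²=45 > ρ²=31 → inactive
o2: d²=20 ≤ ρ²=31; F_rep = 7·(4,2)/20² = (0.0700,0.0350)
F = F_att + ΣF_rep = (6.3200,-2.4650)
Δp = p'−p = (0.7900,-0.3081); α = Δx/Fx = (79/100) / (158/25) = 1/8
check: Δy/Fy = (-493/1600) / (-493/200) = 1/8 ✓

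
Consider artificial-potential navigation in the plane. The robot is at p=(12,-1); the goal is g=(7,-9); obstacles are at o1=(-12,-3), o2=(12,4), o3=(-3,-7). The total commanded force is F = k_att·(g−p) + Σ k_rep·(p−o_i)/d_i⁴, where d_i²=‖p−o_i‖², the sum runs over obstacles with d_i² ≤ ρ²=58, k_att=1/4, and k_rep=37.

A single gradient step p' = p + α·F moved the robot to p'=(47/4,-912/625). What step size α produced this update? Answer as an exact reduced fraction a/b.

α = 1/5

F_att = 1/4·(g−p) = 1/4·(-5,-8) = (-1.2500,-2.0000)
o1: d²=580 > ρ²=58 → inactive
o2: d²=25 ≤ ρ²=58; F_rep = 37·(0,-5)/25² = (0.0000,-0.2960)
o3: d²=261 > ρ²=58 → inactive
F = F_att + ΣF_rep = (-1.2500,-2.2960)
Δp = p'−p = (-0.2500,-0.4592); α = Δx/Fx = (-1/4) / (-5/4) = 1/5
check: Δy/Fy = (-287/625) / (-287/125) = 1/5 ✓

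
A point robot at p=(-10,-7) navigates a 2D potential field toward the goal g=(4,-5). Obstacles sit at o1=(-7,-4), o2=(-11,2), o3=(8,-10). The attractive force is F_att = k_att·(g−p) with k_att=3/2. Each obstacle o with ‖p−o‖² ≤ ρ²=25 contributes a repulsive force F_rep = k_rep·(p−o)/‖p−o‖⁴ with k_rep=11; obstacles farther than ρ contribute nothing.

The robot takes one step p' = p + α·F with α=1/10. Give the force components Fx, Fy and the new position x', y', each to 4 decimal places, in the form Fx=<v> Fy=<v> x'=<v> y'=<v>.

Fx=20.8981 Fy=2.8981 x'=-7.9102 y'=-6.7102

F_att = 3/2·(g−p) = 3/2·(14,2) = (21.0000,3.0000)
o1: d²=18 ≤ ρ²=25; F_rep = 11·(-3,-3)/18² = (-0.1019,-0.1019)
o2: d²=82 > ρ²=25 → inactive
o3: d²=333 > ρ²=25 → inactive
F = F_att + ΣF_rep = (20.8981,2.8981)
p' = p + 1/10·F = (-7.9102,-6.7102)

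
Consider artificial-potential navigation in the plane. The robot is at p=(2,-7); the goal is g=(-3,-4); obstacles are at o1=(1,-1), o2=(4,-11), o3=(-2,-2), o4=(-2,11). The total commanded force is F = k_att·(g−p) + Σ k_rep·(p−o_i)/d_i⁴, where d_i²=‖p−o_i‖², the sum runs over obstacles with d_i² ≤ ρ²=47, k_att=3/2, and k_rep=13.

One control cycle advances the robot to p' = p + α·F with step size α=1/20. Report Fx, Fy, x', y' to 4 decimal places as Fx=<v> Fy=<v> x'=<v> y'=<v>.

Fx=-7.5246 Fy=4.5344 x'=1.6238 y'=-6.7733

F_att = 3/2·(g−p) = 3/2·(-5,3) = (-7.5000,4.5000)
o1: d²=37 ≤ ρ²=47; F_rep = 13·(1,-6)/37² = (0.0095,-0.0570)
o2: d²=20 ≤ ρ²=47; F_rep = 13·(-2,4)/20² = (-0.0650,0.1300)
o3: d²=41 ≤ ρ²=47; F_rep = 13·(4,-5)/41² = (0.0309,-0.0387)
o4: d²=340 > ρ²=47 → inactive
F = F_att + ΣF_rep = (-7.5246,4.5344)
p' = p + 1/20·F = (1.6238,-6.7733)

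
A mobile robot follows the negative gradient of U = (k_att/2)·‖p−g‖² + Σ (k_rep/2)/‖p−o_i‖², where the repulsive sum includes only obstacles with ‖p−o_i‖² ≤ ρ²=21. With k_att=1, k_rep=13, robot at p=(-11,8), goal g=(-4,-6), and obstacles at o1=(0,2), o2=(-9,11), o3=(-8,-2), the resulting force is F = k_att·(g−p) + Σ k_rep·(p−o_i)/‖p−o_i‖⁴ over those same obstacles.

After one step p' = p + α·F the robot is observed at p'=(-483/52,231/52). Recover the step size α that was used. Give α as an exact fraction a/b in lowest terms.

α = 1/4

F_att = 1·(g−p) = 1·(7,-14) = (7.0000,-14.0000)
o1: d²=157 > ρ²=21 → inactive
o2: d²=13 ≤ ρ²=21; F_rep = 13·(-2,-3)/13² = (-0.1538,-0.2308)
o3: d²=109 > ρ²=21 → inactive
F = F_att + ΣF_rep = (6.8462,-14.2308)
Δp = p'−p = (1.7115,-3.5577); α = Δx/Fx = (89/52) / (89/13) = 1/4
check: Δy/Fy = (-185/52) / (-185/13) = 1/4 ✓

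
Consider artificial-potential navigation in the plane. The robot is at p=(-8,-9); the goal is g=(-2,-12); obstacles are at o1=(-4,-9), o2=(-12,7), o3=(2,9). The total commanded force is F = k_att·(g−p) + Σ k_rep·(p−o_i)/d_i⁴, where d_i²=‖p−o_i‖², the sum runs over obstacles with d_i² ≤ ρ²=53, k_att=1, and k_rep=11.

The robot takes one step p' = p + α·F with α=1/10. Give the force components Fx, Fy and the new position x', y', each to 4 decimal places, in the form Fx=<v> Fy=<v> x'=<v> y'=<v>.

F_att = 1·(g−p) = 1·(6,-3) = (6.0000,-3.0000)
o1: d²=16 ≤ ρ²=53; F_rep = 11·(-4,0)/16² = (-0.1719,0.0000)
o2: d²=272 > ρ²=53 → inactive
o3: d²=424 > ρ²=53 → inactive
F = F_att + ΣF_rep = (5.8281,-3.0000)
p' = p + 1/10·F = (-7.4172,-9.3000)

Fx=5.8281 Fy=-3.0000 x'=-7.4172 y'=-9.3000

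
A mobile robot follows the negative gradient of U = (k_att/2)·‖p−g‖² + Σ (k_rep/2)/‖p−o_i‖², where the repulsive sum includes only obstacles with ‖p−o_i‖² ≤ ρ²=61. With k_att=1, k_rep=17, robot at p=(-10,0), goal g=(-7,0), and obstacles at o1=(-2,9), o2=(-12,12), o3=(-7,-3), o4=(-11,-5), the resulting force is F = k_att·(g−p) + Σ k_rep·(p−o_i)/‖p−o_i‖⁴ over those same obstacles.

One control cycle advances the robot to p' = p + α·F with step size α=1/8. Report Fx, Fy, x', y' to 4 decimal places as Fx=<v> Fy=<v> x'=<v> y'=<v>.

Fx=2.8677 Fy=0.2831 x'=-9.6415 y'=0.0354

F_att = 1·(g−p) = 1·(3,0) = (3.0000,0.0000)
o1: d²=145 > ρ²=61 → inactive
o2: d²=148 > ρ²=61 → inactive
o3: d²=18 ≤ ρ²=61; F_rep = 17·(-3,3)/18² = (-0.1574,0.1574)
o4: d²=26 ≤ ρ²=61; F_rep = 17·(1,5)/26² = (0.0251,0.1257)
F = F_att + ΣF_rep = (2.8677,0.2831)
p' = p + 1/8·F = (-9.6415,0.0354)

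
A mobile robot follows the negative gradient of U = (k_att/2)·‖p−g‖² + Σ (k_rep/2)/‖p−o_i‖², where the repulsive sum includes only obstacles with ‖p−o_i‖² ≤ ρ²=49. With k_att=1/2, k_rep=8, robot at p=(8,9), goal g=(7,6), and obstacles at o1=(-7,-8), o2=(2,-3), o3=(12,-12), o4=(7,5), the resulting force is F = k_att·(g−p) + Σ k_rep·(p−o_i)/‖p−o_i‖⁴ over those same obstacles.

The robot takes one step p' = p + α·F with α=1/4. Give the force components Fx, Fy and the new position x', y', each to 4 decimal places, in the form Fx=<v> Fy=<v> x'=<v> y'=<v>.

F_att = 1/2·(g−p) = 1/2·(-1,-3) = (-0.5000,-1.5000)
o1: d²=514 > ρ²=49 → inactive
o2: d²=180 > ρ²=49 → inactive
o3: d²=457 > ρ²=49 → inactive
o4: d²=17 ≤ ρ²=49; F_rep = 8·(1,4)/17² = (0.0277,0.1107)
F = F_att + ΣF_rep = (-0.4723,-1.3893)
p' = p + 1/4·F = (7.8819,8.6527)

Fx=-0.4723 Fy=-1.3893 x'=7.8819 y'=8.6527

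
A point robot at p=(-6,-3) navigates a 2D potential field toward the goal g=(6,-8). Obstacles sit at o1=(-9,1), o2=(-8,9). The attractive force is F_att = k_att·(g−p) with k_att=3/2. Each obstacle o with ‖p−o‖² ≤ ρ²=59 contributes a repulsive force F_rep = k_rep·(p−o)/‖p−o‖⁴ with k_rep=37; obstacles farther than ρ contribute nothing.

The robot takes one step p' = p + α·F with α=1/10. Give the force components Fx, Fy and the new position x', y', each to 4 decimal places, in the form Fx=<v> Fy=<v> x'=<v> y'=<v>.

Fx=18.1776 Fy=-7.7368 x'=-4.1822 y'=-3.7737

F_att = 3/2·(g−p) = 3/2·(12,-5) = (18.0000,-7.5000)
o1: d²=25 ≤ ρ²=59; F_rep = 37·(3,-4)/25² = (0.1776,-0.2368)
o2: d²=148 > ρ²=59 → inactive
F = F_att + ΣF_rep = (18.1776,-7.7368)
p' = p + 1/10·F = (-4.1822,-3.7737)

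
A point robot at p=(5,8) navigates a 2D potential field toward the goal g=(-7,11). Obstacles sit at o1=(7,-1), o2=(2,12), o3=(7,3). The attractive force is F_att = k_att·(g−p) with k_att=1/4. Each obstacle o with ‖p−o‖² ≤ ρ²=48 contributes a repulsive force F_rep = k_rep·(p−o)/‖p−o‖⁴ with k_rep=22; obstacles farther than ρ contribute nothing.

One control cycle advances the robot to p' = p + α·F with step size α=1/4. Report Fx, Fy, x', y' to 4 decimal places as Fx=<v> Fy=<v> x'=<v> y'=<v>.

F_att = 1/4·(g−p) = 1/4·(-12,3) = (-3.0000,0.7500)
o1: d²=85 > ρ²=48 → inactive
o2: d²=25 ≤ ρ²=48; F_rep = 22·(3,-4)/25² = (0.1056,-0.1408)
o3: d²=29 ≤ ρ²=48; F_rep = 22·(-2,5)/29² = (-0.0523,0.1308)
F = F_att + ΣF_rep = (-2.9467,0.7400)
p' = p + 1/4·F = (4.2633,8.1850)

Fx=-2.9467 Fy=0.7400 x'=4.2633 y'=8.1850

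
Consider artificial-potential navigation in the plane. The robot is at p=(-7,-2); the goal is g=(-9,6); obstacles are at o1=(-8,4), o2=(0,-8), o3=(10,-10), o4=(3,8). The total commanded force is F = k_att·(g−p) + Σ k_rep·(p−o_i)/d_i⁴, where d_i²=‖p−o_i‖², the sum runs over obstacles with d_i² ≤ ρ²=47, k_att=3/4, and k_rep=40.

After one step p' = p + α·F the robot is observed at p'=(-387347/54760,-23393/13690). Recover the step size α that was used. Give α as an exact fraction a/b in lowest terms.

α = 1/20

F_att = 3/4·(g−p) = 3/4·(-2,8) = (-1.5000,6.0000)
o1: d²=37 ≤ ρ²=47; F_rep = 40·(1,-6)/37² = (0.0292,-0.1753)
o2: d²=85 > ρ²=47 → inactive
o3: d²=353 > ρ²=47 → inactive
o4: d²=200 > ρ²=47 → inactive
F = F_att + ΣF_rep = (-1.4708,5.8247)
Δp = p'−p = (-0.0735,0.2912); α = Δx/Fx = (-4027/54760) / (-4027/2738) = 1/20
check: Δy/Fy = (3987/13690) / (7974/1369) = 1/20 ✓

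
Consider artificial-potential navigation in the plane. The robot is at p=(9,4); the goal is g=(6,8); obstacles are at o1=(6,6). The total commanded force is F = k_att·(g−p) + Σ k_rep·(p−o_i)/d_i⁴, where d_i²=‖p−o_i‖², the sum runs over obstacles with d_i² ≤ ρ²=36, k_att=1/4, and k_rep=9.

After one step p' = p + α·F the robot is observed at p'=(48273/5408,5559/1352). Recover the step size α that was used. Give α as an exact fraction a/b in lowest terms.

α = 1/8

F_att = 1/4·(g−p) = 1/4·(-3,4) = (-0.7500,1.0000)
o1: d²=13 ≤ ρ²=36; F_rep = 9·(3,-2)/13² = (0.1598,-0.1065)
F = F_att + ΣF_rep = (-0.5902,0.8935)
Δp = p'−p = (-0.0738,0.1117); α = Δx/Fx = (-399/5408) / (-399/676) = 1/8
check: Δy/Fy = (151/1352) / (151/169) = 1/8 ✓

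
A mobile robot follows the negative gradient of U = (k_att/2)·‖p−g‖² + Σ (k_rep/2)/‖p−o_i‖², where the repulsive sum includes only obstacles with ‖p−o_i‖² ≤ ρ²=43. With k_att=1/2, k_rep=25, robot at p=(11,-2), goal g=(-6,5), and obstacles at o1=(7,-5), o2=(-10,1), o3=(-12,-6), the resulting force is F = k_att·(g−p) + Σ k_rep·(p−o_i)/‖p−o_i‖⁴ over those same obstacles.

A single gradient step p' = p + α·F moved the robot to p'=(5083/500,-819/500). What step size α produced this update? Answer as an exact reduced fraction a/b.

F_att = 1/2·(g−p) = 1/2·(-17,7) = (-8.5000,3.5000)
o1: d²=25 ≤ ρ²=43; F_rep = 25·(4,3)/25² = (0.1600,0.1200)
o2: d²=450 > ρ²=43 → inactive
o3: d²=545 > ρ²=43 → inactive
F = F_att + ΣF_rep = (-8.3400,3.6200)
Δp = p'−p = (-0.8340,0.3620); α = Δx/Fx = (-417/500) / (-417/50) = 1/10
check: Δy/Fy = (181/500) / (181/50) = 1/10 ✓

α = 1/10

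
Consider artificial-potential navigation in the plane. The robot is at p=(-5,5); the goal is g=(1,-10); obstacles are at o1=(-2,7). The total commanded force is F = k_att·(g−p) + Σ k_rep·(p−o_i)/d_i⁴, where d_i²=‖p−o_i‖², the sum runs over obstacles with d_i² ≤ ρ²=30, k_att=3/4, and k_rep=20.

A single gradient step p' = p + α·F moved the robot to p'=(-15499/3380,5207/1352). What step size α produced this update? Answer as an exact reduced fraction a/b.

α = 1/10

F_att = 3/4·(g−p) = 3/4·(6,-15) = (4.5000,-11.2500)
o1: d²=13 ≤ ρ²=30; F_rep = 20·(-3,-2)/13² = (-0.3550,-0.2367)
F = F_att + ΣF_rep = (4.1450,-11.4867)
Δp = p'−p = (0.4145,-1.1487); α = Δx/Fx = (1401/3380) / (1401/338) = 1/10
check: Δy/Fy = (-1553/1352) / (-7765/676) = 1/10 ✓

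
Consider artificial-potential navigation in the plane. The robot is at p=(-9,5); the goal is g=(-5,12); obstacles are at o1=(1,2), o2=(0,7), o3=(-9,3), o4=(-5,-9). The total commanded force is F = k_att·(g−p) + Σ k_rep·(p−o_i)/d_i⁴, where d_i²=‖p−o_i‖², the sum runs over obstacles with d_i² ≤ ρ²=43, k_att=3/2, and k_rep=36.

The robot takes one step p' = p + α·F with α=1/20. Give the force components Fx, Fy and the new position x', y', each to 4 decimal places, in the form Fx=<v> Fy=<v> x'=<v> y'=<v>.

F_att = 3/2·(g−p) = 3/2·(4,7) = (6.0000,10.5000)
o1: d²=109 > ρ²=43 → inactive
o2: d²=85 > ρ²=43 → inactive
o3: d²=4 ≤ ρ²=43; F_rep = 36·(0,2)/4² = (0.0000,4.5000)
o4: d²=212 > ρ²=43 → inactive
F = F_att + ΣF_rep = (6.0000,15.0000)
p' = p + 1/20·F = (-8.7000,5.7500)

Fx=6.0000 Fy=15.0000 x'=-8.7000 y'=5.7500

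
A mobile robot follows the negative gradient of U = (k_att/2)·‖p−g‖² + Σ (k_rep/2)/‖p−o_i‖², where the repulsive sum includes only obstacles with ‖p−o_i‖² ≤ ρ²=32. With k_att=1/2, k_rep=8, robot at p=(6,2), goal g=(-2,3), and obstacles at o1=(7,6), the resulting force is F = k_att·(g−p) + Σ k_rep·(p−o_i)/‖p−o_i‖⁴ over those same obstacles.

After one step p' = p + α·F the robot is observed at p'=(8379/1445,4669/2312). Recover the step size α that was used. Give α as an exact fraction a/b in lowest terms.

α = 1/20

F_att = 1/2·(g−p) = 1/2·(-8,1) = (-4.0000,0.5000)
o1: d²=17 ≤ ρ²=32; F_rep = 8·(-1,-4)/17² = (-0.0277,-0.1107)
F = F_att + ΣF_rep = (-4.0277,0.3893)
Δp = p'−p = (-0.2014,0.0195); α = Δx/Fx = (-291/1445) / (-1164/289) = 1/20
check: Δy/Fy = (45/2312) / (225/578) = 1/20 ✓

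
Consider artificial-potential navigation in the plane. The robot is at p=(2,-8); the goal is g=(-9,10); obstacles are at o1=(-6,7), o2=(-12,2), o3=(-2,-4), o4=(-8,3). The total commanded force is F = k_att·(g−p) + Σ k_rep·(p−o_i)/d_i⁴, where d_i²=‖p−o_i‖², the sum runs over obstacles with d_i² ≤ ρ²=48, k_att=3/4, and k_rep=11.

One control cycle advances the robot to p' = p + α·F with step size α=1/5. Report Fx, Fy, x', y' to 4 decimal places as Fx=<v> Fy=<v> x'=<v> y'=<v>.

F_att = 3/4·(g−p) = 3/4·(-11,18) = (-8.2500,13.5000)
o1: d²=289 > ρ²=48 → inactive
o2: d²=296 > ρ²=48 → inactive
o3: d²=32 ≤ ρ²=48; F_rep = 11·(4,-4)/32² = (0.0430,-0.0430)
o4: d²=221 > ρ²=48 → inactive
F = F_att + ΣF_rep = (-8.2070,13.4570)
p' = p + 1/5·F = (0.3586,-5.3086)

Fx=-8.2070 Fy=13.4570 x'=0.3586 y'=-5.3086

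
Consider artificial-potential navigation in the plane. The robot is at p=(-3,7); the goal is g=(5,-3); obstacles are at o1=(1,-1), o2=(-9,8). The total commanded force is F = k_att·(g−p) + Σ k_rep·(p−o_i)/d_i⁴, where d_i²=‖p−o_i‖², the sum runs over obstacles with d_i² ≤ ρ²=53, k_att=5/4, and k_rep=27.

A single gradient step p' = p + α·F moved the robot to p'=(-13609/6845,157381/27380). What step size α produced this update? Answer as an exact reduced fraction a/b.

α = 1/10

F_att = 5/4·(g−p) = 5/4·(8,-10) = (10.0000,-12.5000)
o1: d²=80 > ρ²=53 → inactive
o2: d²=37 ≤ ρ²=53; F_rep = 27·(6,-1)/37² = (0.1183,-0.0197)
F = F_att + ΣF_rep = (10.1183,-12.5197)
Δp = p'−p = (1.0118,-1.2520); α = Δx/Fx = (6926/6845) / (13852/1369) = 1/10
check: Δy/Fy = (-34279/27380) / (-34279/2738) = 1/10 ✓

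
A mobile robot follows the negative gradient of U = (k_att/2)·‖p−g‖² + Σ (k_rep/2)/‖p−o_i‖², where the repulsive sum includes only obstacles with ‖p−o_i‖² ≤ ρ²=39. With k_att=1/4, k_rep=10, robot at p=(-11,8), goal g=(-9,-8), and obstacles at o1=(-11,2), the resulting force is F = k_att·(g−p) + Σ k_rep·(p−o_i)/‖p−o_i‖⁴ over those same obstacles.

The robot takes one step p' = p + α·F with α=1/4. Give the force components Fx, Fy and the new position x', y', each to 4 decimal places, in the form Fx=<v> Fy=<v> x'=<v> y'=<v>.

F_att = 1/4·(g−p) = 1/4·(2,-16) = (0.5000,-4.0000)
o1: d²=36 ≤ ρ²=39; F_rep = 10·(0,6)/36² = (0.0000,0.0463)
F = F_att + ΣF_rep = (0.5000,-3.9537)
p' = p + 1/4·F = (-10.8750,7.0116)

Fx=0.5000 Fy=-3.9537 x'=-10.8750 y'=7.0116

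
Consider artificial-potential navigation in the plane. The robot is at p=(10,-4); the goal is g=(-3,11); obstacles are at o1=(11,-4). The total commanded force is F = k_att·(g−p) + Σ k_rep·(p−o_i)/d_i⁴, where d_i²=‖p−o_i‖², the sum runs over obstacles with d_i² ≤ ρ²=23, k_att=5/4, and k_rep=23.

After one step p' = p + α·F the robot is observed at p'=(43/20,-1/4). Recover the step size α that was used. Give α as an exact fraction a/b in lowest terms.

α = 1/5

F_att = 5/4·(g−p) = 5/4·(-13,15) = (-16.2500,18.7500)
o1: d²=1 ≤ ρ²=23; F_rep = 23·(-1,0)/1² = (-23.0000,0.0000)
F = F_att + ΣF_rep = (-39.2500,18.7500)
Δp = p'−p = (-7.8500,3.7500); α = Δx/Fx = (-157/20) / (-157/4) = 1/5
check: Δy/Fy = (15/4) / (75/4) = 1/5 ✓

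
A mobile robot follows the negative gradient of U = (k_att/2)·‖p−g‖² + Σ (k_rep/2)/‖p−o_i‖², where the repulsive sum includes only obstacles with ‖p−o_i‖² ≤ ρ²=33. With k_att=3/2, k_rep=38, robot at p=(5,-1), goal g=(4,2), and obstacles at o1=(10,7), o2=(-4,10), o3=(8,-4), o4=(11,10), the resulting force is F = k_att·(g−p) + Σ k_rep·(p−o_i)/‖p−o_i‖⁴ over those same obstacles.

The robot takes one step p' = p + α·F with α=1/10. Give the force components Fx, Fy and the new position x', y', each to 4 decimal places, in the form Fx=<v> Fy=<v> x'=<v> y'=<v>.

F_att = 3/2·(g−p) = 3/2·(-1,3) = (-1.5000,4.5000)
o1: d²=89 > ρ²=33 → inactive
o2: d²=202 > ρ²=33 → inactive
o3: d²=18 ≤ ρ²=33; F_rep = 38·(-3,3)/18² = (-0.3519,0.3519)
o4: d²=157 > ρ²=33 → inactive
F = F_att + ΣF_rep = (-1.8519,4.8519)
p' = p + 1/10·F = (4.8148,-0.5148)

Fx=-1.8519 Fy=4.8519 x'=4.8148 y'=-0.5148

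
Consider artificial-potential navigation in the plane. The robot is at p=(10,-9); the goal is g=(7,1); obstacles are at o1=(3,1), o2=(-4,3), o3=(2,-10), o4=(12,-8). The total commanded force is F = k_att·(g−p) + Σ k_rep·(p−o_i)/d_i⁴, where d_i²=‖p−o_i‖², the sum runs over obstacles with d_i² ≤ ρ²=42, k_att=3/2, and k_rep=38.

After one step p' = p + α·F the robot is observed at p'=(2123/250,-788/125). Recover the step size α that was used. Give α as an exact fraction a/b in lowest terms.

F_att = 3/2·(g−p) = 3/2·(-3,10) = (-4.5000,15.0000)
o1: d²=149 > ρ²=42 → inactive
o2: d²=340 > ρ²=42 → inactive
o3: d²=65 > ρ²=42 → inactive
o4: d²=5 ≤ ρ²=42; F_rep = 38·(-2,-1)/5² = (-3.0400,-1.5200)
F = F_att + ΣF_rep = (-7.5400,13.4800)
Δp = p'−p = (-1.5080,2.6960); α = Δx/Fx = (-377/250) / (-377/50) = 1/5
check: Δy/Fy = (337/125) / (337/25) = 1/5 ✓

α = 1/5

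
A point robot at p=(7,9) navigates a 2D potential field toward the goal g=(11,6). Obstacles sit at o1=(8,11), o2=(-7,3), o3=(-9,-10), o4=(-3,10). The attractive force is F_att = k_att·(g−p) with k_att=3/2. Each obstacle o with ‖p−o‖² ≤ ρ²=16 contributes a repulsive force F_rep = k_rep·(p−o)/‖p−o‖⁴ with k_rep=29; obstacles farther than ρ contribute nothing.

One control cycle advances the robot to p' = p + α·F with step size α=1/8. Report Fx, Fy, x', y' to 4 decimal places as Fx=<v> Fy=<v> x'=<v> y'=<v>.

Fx=4.8400 Fy=-6.8200 x'=7.6050 y'=8.1475

F_att = 3/2·(g−p) = 3/2·(4,-3) = (6.0000,-4.5000)
o1: d²=5 ≤ ρ²=16; F_rep = 29·(-1,-2)/5² = (-1.1600,-2.3200)
o2: d²=232 > ρ²=16 → inactive
o3: d²=617 > ρ²=16 → inactive
o4: d²=101 > ρ²=16 → inactive
F = F_att + ΣF_rep = (4.8400,-6.8200)
p' = p + 1/8·F = (7.6050,8.1475)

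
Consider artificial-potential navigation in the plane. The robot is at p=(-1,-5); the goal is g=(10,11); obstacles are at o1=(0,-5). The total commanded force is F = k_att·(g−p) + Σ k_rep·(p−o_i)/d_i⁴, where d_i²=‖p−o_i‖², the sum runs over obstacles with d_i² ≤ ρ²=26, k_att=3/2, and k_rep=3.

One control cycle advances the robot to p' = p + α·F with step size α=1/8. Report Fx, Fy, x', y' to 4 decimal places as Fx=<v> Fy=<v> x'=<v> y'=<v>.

F_att = 3/2·(g−p) = 3/2·(11,16) = (16.5000,24.0000)
o1: d²=1 ≤ ρ²=26; F_rep = 3·(-1,0)/1² = (-3.0000,0.0000)
F = F_att + ΣF_rep = (13.5000,24.0000)
p' = p + 1/8·F = (0.6875,-2.0000)

Fx=13.5000 Fy=24.0000 x'=0.6875 y'=-2.0000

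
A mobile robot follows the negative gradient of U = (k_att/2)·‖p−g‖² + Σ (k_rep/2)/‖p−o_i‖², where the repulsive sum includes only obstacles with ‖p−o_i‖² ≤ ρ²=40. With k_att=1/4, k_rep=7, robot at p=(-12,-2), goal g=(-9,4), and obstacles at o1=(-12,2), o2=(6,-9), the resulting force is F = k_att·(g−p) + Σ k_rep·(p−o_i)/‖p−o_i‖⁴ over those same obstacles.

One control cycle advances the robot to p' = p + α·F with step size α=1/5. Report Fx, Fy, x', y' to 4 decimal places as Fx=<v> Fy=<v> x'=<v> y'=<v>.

Fx=0.7500 Fy=1.3906 x'=-11.8500 y'=-1.7219

F_att = 1/4·(g−p) = 1/4·(3,6) = (0.7500,1.5000)
o1: d²=16 ≤ ρ²=40; F_rep = 7·(0,-4)/16² = (0.0000,-0.1094)
o2: d²=373 > ρ²=40 → inactive
F = F_att + ΣF_rep = (0.7500,1.3906)
p' = p + 1/5·F = (-11.8500,-1.7219)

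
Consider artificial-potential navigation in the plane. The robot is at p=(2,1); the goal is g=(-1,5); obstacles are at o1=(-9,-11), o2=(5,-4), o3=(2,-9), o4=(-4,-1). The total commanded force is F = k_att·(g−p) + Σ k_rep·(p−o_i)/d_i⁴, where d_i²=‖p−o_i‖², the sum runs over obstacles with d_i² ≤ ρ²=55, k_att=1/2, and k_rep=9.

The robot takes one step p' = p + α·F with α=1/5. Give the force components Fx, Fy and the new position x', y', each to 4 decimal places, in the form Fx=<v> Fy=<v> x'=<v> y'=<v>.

F_att = 1/2·(g−p) = 1/2·(-3,4) = (-1.5000,2.0000)
o1: d²=265 > ρ²=55 → inactive
o2: d²=34 ≤ ρ²=55; F_rep = 9·(-3,5)/34² = (-0.0234,0.0389)
o3: d²=100 > ρ²=55 → inactive
o4: d²=40 ≤ ρ²=55; F_rep = 9·(6,2)/40² = (0.0338,0.0112)
F = F_att + ΣF_rep = (-1.4896,2.0502)
p' = p + 1/5·F = (1.7021,1.4100)

Fx=-1.4896 Fy=2.0502 x'=1.7021 y'=1.4100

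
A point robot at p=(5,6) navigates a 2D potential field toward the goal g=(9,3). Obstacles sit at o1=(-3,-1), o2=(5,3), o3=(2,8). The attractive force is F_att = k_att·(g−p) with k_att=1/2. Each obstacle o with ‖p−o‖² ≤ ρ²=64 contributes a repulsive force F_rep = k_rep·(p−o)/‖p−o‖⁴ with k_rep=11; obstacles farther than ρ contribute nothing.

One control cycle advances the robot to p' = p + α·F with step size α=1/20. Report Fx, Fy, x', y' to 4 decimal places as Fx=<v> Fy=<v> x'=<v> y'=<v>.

F_att = 1/2·(g−p) = 1/2·(4,-3) = (2.0000,-1.5000)
o1: d²=113 > ρ²=64 → inactive
o2: d²=9 ≤ ρ²=64; F_rep = 11·(0,3)/9² = (0.0000,0.4074)
o3: d²=13 ≤ ρ²=64; F_rep = 11·(3,-2)/13² = (0.1953,-0.1302)
F = F_att + ΣF_rep = (2.1953,-1.2228)
p' = p + 1/20·F = (5.1098,5.9389)

Fx=2.1953 Fy=-1.2228 x'=5.1098 y'=5.9389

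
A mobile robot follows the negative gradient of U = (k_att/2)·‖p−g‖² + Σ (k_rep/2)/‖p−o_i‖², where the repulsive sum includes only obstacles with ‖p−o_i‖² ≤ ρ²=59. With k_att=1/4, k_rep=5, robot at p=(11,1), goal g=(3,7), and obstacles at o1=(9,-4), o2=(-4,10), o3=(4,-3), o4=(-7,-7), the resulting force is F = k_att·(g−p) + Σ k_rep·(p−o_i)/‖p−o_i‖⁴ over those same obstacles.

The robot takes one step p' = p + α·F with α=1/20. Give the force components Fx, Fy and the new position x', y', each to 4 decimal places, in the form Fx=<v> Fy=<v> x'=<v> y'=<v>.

F_att = 1/4·(g−p) = 1/4·(-8,6) = (-2.0000,1.5000)
o1: d²=29 ≤ ρ²=59; F_rep = 5·(2,5)/29² = (0.0119,0.0297)
o2: d²=306 > ρ²=59 → inactive
o3: d²=65 > ρ²=59 → inactive
o4: d²=388 > ρ²=59 → inactive
F = F_att + ΣF_rep = (-1.9881,1.5297)
p' = p + 1/20·F = (10.9006,1.0765)

Fx=-1.9881 Fy=1.5297 x'=10.9006 y'=1.0765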